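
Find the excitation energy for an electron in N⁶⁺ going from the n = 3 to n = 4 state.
32.4080 eV

The energy levels of a hydrogen-like atom are E_n = -13.6057 Z² eV / n².

Energy at n = 3: E_3 = -13.6057 × 7² / 3² = -74.0754778 eV
Energy at n = 4: E_4 = -13.6057 × 7² / 4² = -41.6674563 eV

The excitation energy is the difference:
ΔE = E_4 - E_3
ΔE = -41.6674563 - (-74.0754778)
ΔE = 32.4080 eV

Since this is positive, energy must be absorbed (photon absorption).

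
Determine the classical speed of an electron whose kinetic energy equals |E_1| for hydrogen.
2.188e+06 m/s (or 0.73% of c)

The binding energy at n = 1 for hydrogen is:
E_1 = -13.6057/1² = -13.60570 eV
|E_1| = 13.60570 eV

Convert to Joules:
KE = 13.60570 eV × (1.602177 × 10⁻¹⁹ J/eV) = 2.17987e-18 J

Using KE = ½mv²:
v = √(2·KE/m_e)
v = √(2 × 2.17987e-18 J / 9.10938 × 10⁻³¹ kg)
v = 2.188e+06 m/s

This is approximately 0.73% the speed of light.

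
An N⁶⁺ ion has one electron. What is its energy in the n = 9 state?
-8.23 eV

For hydrogen-like ions, the energy levels scale with Z²:
E_n = -13.6057 Z² / n² eV

For N⁶⁺ (Z = 7) at n = 9:
E_9 = -13.6057 × 7² / 9²
E_9 = -13.6057 × 49 / 81
E_9 = -666.6793 / 81
E_9 = -8.23 eV

The energy is 49 times more negative than hydrogen at the same n due to the stronger nuclear charge.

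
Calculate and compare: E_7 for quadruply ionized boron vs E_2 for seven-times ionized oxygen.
O⁷⁺ at n = 2 (E = -217.69120 eV)

Using E_n = -13.6057 Z² / n² eV:

B⁴⁺ (Z = 5) at n = 7:
E = -13.6057 × 5² / 7² = -13.6057 × 25 / 49 = -6.94168367 eV

O⁷⁺ (Z = 8) at n = 2:
E = -13.6057 × 8² / 2² = -13.6057 × 64 / 4 = -217.69120000 eV

Since -217.69120000 eV < -6.94168367 eV,
O⁷⁺ at n = 2 is more tightly bound (requires more energy to ionize).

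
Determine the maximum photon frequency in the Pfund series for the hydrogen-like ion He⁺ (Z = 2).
5.264e+14 Hz

The series limit corresponds to the transition from n = ∞ to n = 5.
This is the highest energy (shortest wavelength) transition in the Pfund series.

E_∞ = 0 eV
E_5 = -13.6057 × 2² / 5² = -2.176912 eV

Energy at series limit:
ΔE = E_∞ - E_5 = 0 - (-2.176912) = 2.176912 eV
E = 2.176912 eV × (1.602177 × 10⁻¹⁹ J/eV) = 3.48780e-19 J
f = E/h = 3.48780e-19 J / (6.62607 × 10⁻³⁴ J·s) = 5.264e+14 Hz

This energy equals the ionization energy from the n = 5 state of He⁺.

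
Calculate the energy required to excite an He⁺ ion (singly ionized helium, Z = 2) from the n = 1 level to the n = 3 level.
48.376 eV

The energy levels of a hydrogen-like atom are E_n = -13.6057 Z² eV / n².

Energy at n = 1: E_1 = -13.6057 × 2² / 1² = -54.422800 eV
Energy at n = 3: E_3 = -13.6057 × 2² / 3² = -6.046978 eV

The excitation energy is the difference:
ΔE = E_3 - E_1
ΔE = -6.046978 - (-54.422800)
ΔE = 48.376 eV

Since this is positive, energy must be absorbed (photon absorption).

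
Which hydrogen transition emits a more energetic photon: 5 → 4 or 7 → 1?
7 → 1

Calculate the energy for each transition:

Transition 5 → 4:
ΔE₁ = |E_4 - E_5| = |-13.6057/4² - (-13.6057/5²)|
ΔE₁ = |-0.850356250 - (-0.544228000)| = 0.306128 eV

Transition 7 → 1:
ΔE₂ = |E_1 - E_7| = |-13.6057/1² - (-13.6057/7²)|
ΔE₂ = |-13.605700000 - (-0.277667347)| = 13.328033 eV

Since 13.328033 eV > 0.306128 eV, the transition 7 → 1 emits the more energetic photon.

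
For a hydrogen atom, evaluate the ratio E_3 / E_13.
18.777778

Using E_n = -13.6057 Z² / n² eV with Z = 1:

E_3 = -13.6057 / 3² = -13.6057 / 9 = -1.511744444444 eV
E_13 = -13.6057 / 13² = -13.6057 / 169 = -0.080507100592 eV

The ratio is:
E_3/E_13 = (-1.511744444444) / (-0.080507100592)
E_3/E_13 = (-13.6057/9) / (-13.6057/169)
E_3/E_13 = 169/9
E_3/E_13 = 18.777778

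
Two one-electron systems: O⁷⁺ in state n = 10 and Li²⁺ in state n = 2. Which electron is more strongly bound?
Li²⁺ at n = 2 (E = -30.61 eV)

Using E_n = -13.6057 Z² / n² eV:

O⁷⁺ (Z = 8) at n = 10:
E = -13.6057 × 8² / 10² = -13.6057 × 64 / 100 = -8.70765 eV

Li²⁺ (Z = 3) at n = 2:
E = -13.6057 × 3² / 2² = -13.6057 × 9 / 4 = -30.61283 eV

Since -30.61283 eV < -8.70765 eV,
Li²⁺ at n = 2 is more tightly bound (requires more energy to ionize).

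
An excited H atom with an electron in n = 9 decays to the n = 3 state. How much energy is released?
1.34377 eV

The energy levels are E_n = -13.6057 eV / n².

Energy at n = 9: E_9 = -13.6057 / 9² = -0.16797160 eV
Energy at n = 3: E_3 = -13.6057 / 3² = -1.51174444 eV

For emission (electron falling to lower state), the photon energy is:
E_photon = E_9 - E_3 = |-0.16797160 - (-1.51174444)|
E_photon = 1.34377 eV

This energy is carried away by the emitted photon.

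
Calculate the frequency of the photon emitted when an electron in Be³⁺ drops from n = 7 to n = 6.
3.879e+14 Hz

First, find the transition energy:
E_7 = -13.6057 × 4² / 7² = -4.44267755 eV
E_6 = -13.6057 × 4² / 6² = -6.04697778 eV
|ΔE| = |E_6 - E_7| = 1.60430023 eV

Convert to Joules: E = 1.60430023 eV × (1.602177 × 10⁻¹⁹ J/eV) = 2.57037e-19 J

Using E = hf:
f = E/h = 2.57037e-19 J / (6.62607 × 10⁻³⁴ J·s)
f = 3.879e+14 Hz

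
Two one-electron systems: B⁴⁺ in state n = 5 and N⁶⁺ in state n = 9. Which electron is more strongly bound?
B⁴⁺ at n = 5 (E = -13.605700 eV)

Using E_n = -13.6057 Z² / n² eV:

B⁴⁺ (Z = 5) at n = 5:
E = -13.6057 × 5² / 5² = -13.6057 × 25 / 25 = -13.605700000 eV

N⁶⁺ (Z = 7) at n = 9:
E = -13.6057 × 7² / 9² = -13.6057 × 49 / 81 = -8.230608642 eV

Since -13.605700000 eV < -8.230608642 eV,
B⁴⁺ at n = 5 is more tightly bound (requires more energy to ionize).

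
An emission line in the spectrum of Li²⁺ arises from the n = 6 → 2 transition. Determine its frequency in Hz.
6.58e+15 Hz

First, find the transition energy:
E_6 = -13.6057 × 3² / 6² = -3.40143 eV
E_2 = -13.6057 × 3² / 2² = -30.61283 eV
|ΔE| = |E_2 - E_6| = 27.21140 eV

Convert to Joules: E = 27.21140 eV × (1.602177 × 10⁻¹⁹ J/eV) = 4.3597e-18 J

Using E = hf:
f = E/h = 4.3597e-18 J / (6.62607 × 10⁻³⁴ J·s)
f = 6.58e+15 Hz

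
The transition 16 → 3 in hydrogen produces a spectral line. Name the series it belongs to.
Paschen series

The spectral series in hydrogen are named based on the final (lower) energy level:
- Lyman series: n_final = 1 (ultraviolet)
- Balmer series: n_final = 2 (visible/near-UV)
- Paschen series: n_final = 3 (infrared)
- Brackett series: n_final = 4 (infrared)
- Pfund series: n_final = 5 (far infrared)

Since this transition ends at n = 3, it belongs to the Paschen series.

For reference, this 16 → 3 line has photon energy
ΔE = 13.6057 eV × (1/3² - 1/16²) = 1.458597179 eV,
corresponding to wavelength λ = hc/ΔE = 1239.84 eV·nm / 1.458597179 eV = 850.02221 nm in the infrared region.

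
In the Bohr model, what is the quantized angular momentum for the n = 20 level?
2.1091e-33 J·s (or 20ℏ)

In the Bohr model, angular momentum is quantized:
L = nℏ

where ℏ = h/(2π) = 1.054572e-34 J·s

For n = 20:
L = 20 × 1.054572e-34 J·s
L = 2.1091e-33 J·s

This can also be written as L = 20ℏ.
The angular momentum is an integer multiple of the reduced Planck constant.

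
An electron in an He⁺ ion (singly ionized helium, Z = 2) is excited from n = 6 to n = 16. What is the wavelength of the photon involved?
954.34312 nm

First, find the transition energy using E_n = -13.6057 Z² / n² eV:
E_6 = -13.6057 × 2² / 6² = -1.511744444 eV
E_16 = -13.6057 × 2² / 16² = -0.212589063 eV

Photon energy: |ΔE| = |E_16 - E_6| = 1.299155381 eV

Convert to wavelength using E = hc/λ with hc = 1239.84 eV·nm:
λ = hc/E = 1239.84 eV·nm / 1.299155381 eV
λ = 954.34312 nm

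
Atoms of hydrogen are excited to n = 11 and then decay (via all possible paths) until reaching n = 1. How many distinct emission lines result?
55

The electron can occupy levels n = 1, 2, ..., 11 during de-excitation — that is m = 11 - 1 + 1 = 11 distinct levels.

The number of distinct spectral lines equals the number of ways to choose 2 of these m levels (each pair gives one possible emission transition):

Number of lines = m(m-1)/2 = 11×10/2 = 55

These correspond to all possible transitions between the 11 levels:
11 → 10, 11 → 9, 11 → 8, 11 → 7, 11 → 6, 11 → 5, 11 → 4, 11 → 3...

Each transition produces a photon with a unique energy (and thus wavelength). This count does not depend on Z.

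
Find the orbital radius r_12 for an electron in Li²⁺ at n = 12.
2.54005 nm (or 25.40051 Å)

The Bohr radius formula is:
r_n = n² a₀ / Z

where a₀ = 0.05291772 nm is the Bohr radius.

For Li²⁺ (Z = 3) at n = 12:
r_12 = 12² × 0.05291772 nm / 3
r_12 = 144 × 0.05291772 nm / 3
r_12 = 7.620152 nm / 3
r_12 = 2.54005 nm

The electron orbits at approximately 2.54005 nm from the nucleus.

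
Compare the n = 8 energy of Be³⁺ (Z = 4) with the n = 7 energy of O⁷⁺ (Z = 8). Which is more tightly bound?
O⁷⁺ at n = 7 (E = -17.77071 eV)

Using E_n = -13.6057 Z² / n² eV:

Be³⁺ (Z = 4) at n = 8:
E = -13.6057 × 4² / 8² = -13.6057 × 16 / 64 = -3.40142500 eV

O⁷⁺ (Z = 8) at n = 7:
E = -13.6057 × 8² / 7² = -13.6057 × 64 / 49 = -17.77071020 eV

Since -17.77071020 eV < -3.40142500 eV,
O⁷⁺ at n = 7 is more tightly bound (requires more energy to ionize).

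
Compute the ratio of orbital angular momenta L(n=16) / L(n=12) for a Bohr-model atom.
1.33333

In the Bohr model, L_n = nℏ, so the ratio is purely the ratio of quantum numbers:

L_16/L_12 = 16ℏ / 12ℏ = 16/12 = 1.33333

The angular momentum scales linearly with n.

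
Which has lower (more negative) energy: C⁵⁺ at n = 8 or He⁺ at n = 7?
C⁵⁺ at n = 8 (E = -7.65 eV)

Using E_n = -13.6057 Z² / n² eV:

C⁵⁺ (Z = 6) at n = 8:
E = -13.6057 × 6² / 8² = -13.6057 × 36 / 64 = -7.65321 eV

He⁺ (Z = 2) at n = 7:
E = -13.6057 × 2² / 7² = -13.6057 × 4 / 49 = -1.11067 eV

Since -7.65321 eV < -1.11067 eV,
C⁵⁺ at n = 8 is more tightly bound (requires more energy to ionize).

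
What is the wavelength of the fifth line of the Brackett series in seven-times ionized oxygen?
28.3894 nm

The lines of a series are numbered from the longest wavelength (smallest ΔE) outward; the fifth line is the transition from n = n_f + 5 to n_f.
The Brackett series has all transitions ending at n_f = 4.

For O⁷⁺ (Z = 8), the fifth line (ε-line) is the jump from n = 9 to n = 4:
E_9 = -13.6057 × 8² / 9² = -10.750183 eV
E_4 = -13.6057 × 8² / 4² = -54.422800 eV
ΔE = E_9 - E_4 = 43.672617 eV

λ = hc/E = 1239.84 eV·nm / 43.672617 eV
λ = 28.3894 nm

This is the ε-line of the Brackett series in O⁷⁺.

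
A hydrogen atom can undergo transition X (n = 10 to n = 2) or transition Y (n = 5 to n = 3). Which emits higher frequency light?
10 → 2

Calculate the energy for each transition:

Transition 10 → 2:
ΔE₁ = |E_2 - E_10| = |-13.6057/2² - (-13.6057/10²)|
ΔE₁ = |-3.40142500000 - (-0.13605700000)| = 3.26536800 eV

Transition 5 → 3:
ΔE₂ = |E_3 - E_5| = |-13.6057/3² - (-13.6057/5²)|
ΔE₂ = |-1.51174444444 - (-0.54422800000)| = 0.96751644 eV

Since 3.26536800 eV > 0.96751644 eV, the transition 10 → 2 emits the more energetic photon.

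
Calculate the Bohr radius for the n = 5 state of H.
1.32294 nm (or 13.22943 Å)

The Bohr radius formula is:
r_n = n² a₀ / Z

where a₀ = 0.05291772 nm is the Bohr radius.

For H (Z = 1) at n = 5:
r_5 = 5² × 0.05291772 nm / 1
r_5 = 25 × 0.05291772 nm / 1
r_5 = 1.322943 nm / 1
r_5 = 1.32294 nm

The electron orbits at approximately 1.32294 nm from the nucleus.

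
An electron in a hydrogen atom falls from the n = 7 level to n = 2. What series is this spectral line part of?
Balmer series

The spectral series in hydrogen are named based on the final (lower) energy level:
- Lyman series: n_final = 1 (ultraviolet)
- Balmer series: n_final = 2 (visible/near-UV)
- Paschen series: n_final = 3 (infrared)
- Brackett series: n_final = 4 (infrared)
- Pfund series: n_final = 5 (far infrared)

Since this transition ends at n = 2, it belongs to the Balmer series.

For reference, this 7 → 2 line has photon energy
ΔE = 13.6057 eV × (1/2² - 1/7²) = 3.123758 eV,
corresponding to wavelength λ = hc/ΔE = 1239.84 eV·nm / 3.123758 eV = 396.91 nm in the visible/near-UV region.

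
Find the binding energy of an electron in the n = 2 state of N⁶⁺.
166.670 eV

The ionization energy is the energy needed to remove the electron completely (n → ∞).

For a hydrogen-like ion with Z = 7, E_n = -13.6057 Z² / n² eV.

At n = 2: E_2 = -13.6057 × 7² / 2² = -166.669825 eV
At n = ∞: E_∞ = 0 eV

Ionization energy = E_∞ - E_2 = 0 - (-166.669825) = 166.669825 eV
Ionization energy ≈ 166.670 eV

This is also called the binding energy of the electron in state n = 2.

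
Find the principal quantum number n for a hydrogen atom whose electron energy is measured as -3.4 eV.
n = 2

The exact energy levels follow E_n = -13.6057 eV / n².

The measured value (-3.4 eV) is reported to only 2 significant figures, so we must test candidate n values and see which one matches to that precision.

Candidate energies:
  n = 1:  E = -13.6057/1² = -13.60570 eV
  n = 2:  E = -13.6057/2² = -3.40143 eV  ← matches
  n = 3:  E = -13.6057/3² = -1.51174 eV
  n = 4:  E = -13.6057/4² = -0.85036 eV

Checking against the measurement of -3.4 eV (2 sig figs), only n = 2 agrees:
E_2 = -3.40143 eV, which rounds to -3.4 eV ✓

Therefore n = 2.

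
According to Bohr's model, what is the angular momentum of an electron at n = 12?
1.26549e-33 J·s (or 12ℏ)

In the Bohr model, angular momentum is quantized:
L = nℏ

where ℏ = h/(2π) = 1.0545718e-34 J·s

For n = 12:
L = 12 × 1.0545718e-34 J·s
L = 1.26549e-33 J·s

This can also be written as L = 12ℏ.
The angular momentum is an integer multiple of the reduced Planck constant.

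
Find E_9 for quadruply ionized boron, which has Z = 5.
-4.199 eV

For hydrogen-like ions, the energy levels scale with Z²:
E_n = -13.6057 Z² / n² eV

For B⁴⁺ (Z = 5) at n = 9:
E_9 = -13.6057 × 5² / 9²
E_9 = -13.6057 × 25 / 81
E_9 = -340.1425 / 81
E_9 = -4.199 eV

The energy is 25 times more negative than hydrogen at the same n due to the stronger nuclear charge.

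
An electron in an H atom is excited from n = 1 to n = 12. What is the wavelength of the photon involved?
91.763762 nm

First, find the transition energy using E_n = -13.6057 / n² eV:
E_1 = -13.6057 / 1² = -13.60570000 eV
E_12 = -13.6057 / 12² = -0.09448403 eV

Photon energy: |ΔE| = |E_12 - E_1| = 13.51121597 eV

Convert to wavelength using E = hc/λ with hc = 1239.84 eV·nm:
λ = hc/E = 1239.84 eV·nm / 13.51121597 eV
λ = 91.763762 nm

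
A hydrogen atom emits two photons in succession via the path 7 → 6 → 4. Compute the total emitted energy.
0.57 eV

The energy levels of hydrogen are E_n = -13.6057 / n² eV.

First transition (7 → 6):
ΔE₁ = |E_6 - E_7|
ΔE₁ = |-0.37793611 - (-0.27766735)| = 0.10027 eV

Second transition (6 → 4):
ΔE₂ = |E_4 - E_6|
ΔE₂ = |-0.85035625 - (-0.37793611)| = 0.47242 eV

Total energy released:
E_total = ΔE₁ + ΔE₂ = 0.10027 + 0.47242 = 0.57 eV

Note: This equals the direct transition 7 → 4: 0.57 eV ✓
Energy is conserved regardless of the path taken.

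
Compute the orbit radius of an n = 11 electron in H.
6.40304 nm (or 64.03044 Å)

The Bohr radius formula is:
r_n = n² a₀ / Z

where a₀ = 0.05291772 nm is the Bohr radius.

For H (Z = 1) at n = 11:
r_11 = 11² × 0.05291772 nm / 1
r_11 = 121 × 0.05291772 nm / 1
r_11 = 6.403044 nm / 1
r_11 = 6.40304 nm

The electron orbits at approximately 6.40304 nm from the nucleus.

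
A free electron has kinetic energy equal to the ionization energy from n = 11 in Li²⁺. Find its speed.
5.96643e+05 m/s (or 0.19902% of c)

The binding energy at n = 11 for Li²⁺ is:
E_11 = -13.6057 × 3²/11² = -1.01199421 eV
|E_11| = 1.01199421 eV

Convert to Joules:
KE = 1.01199421 eV × (1.602177 × 10⁻¹⁹ J/eV) = 1.6213938e-19 J

Using KE = ½mv²:
v = √(2·KE/m_e)
v = √(2 × 1.6213938e-19 J / 9.10938 × 10⁻³¹ kg)
v = 5.96643e+05 m/s

This is approximately 0.19902% the speed of light.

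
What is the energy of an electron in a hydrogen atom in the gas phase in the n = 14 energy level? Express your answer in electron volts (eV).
-0.069 eV

The energy levels of a hydrogen-like atom are given by:
E_n = -13.6057 eV / n²

For n = 14:
E_14 = -13.6057 eV / 14²
E_14 = -13.6057 eV / 196
E_14 = -0.069 eV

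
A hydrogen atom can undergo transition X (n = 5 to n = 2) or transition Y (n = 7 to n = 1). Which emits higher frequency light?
7 → 1

Calculate the energy for each transition:

Transition 5 → 2:
ΔE₁ = |E_2 - E_5| = |-13.6057/2² - (-13.6057/5²)|
ΔE₁ = |-3.401425000000 - (-0.544228000000)| = 2.857197000 eV

Transition 7 → 1:
ΔE₂ = |E_1 - E_7| = |-13.6057/1² - (-13.6057/7²)|
ΔE₂ = |-13.605700000000 - (-0.277667346939)| = 13.328032653 eV

Since 13.328032653 eV > 2.857197000 eV, the transition 7 → 1 emits the more energetic photon.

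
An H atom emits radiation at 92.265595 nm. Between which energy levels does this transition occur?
n = 9 → n = 1

First, find the photon energy from the wavelength (hc = 1239.84 eV·nm):
E = hc/λ = 1239.84 eV·nm / 92.265595 nm = 13.437728 eV

The energy levels of hydrogen satisfy E_n = -13.6057 / n² eV, so an emission n_i → n_f releases
ΔE = 13.6057 × (1/n_f² − 1/n_i²) eV.

Setting ΔE equal to the photon energy:
1/n_f² − 1/n_i² = 13.437728 / 13.6057 = 0.98765429

Since 1/n_i² must be positive, we need 1/n_f² > 0.98765429, i.e. n_f ≤ 1. For each allowed n_f, solve n_i = (1/n_f² − 0.98765429)^(−1/2) and check whether it is a whole number:
  n_f = 1: 1/n_i² = 1.00000000 − 0.98765429 = 0.01234571 → n_i = 9.000  → integer, n_i = 9 ✓

Only n_f = 1 gives an integer upper level, n_i = 9.

The transition is from n = 9 to n = 1 (emission).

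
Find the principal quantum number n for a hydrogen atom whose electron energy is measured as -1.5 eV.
n = 3

The exact energy levels follow E_n = -13.6057 eV / n².

The measured value (-1.5 eV) is reported to only 2 significant figures, so we must test candidate n values and see which one matches to that precision.

Candidate energies:
  n = 1:  E = -13.6057/1² = -13.60570 eV
  n = 2:  E = -13.6057/2² = -3.40143 eV
  n = 3:  E = -13.6057/3² = -1.51174 eV  ← matches
  n = 4:  E = -13.6057/4² = -0.85036 eV
  n = 5:  E = -13.6057/5² = -0.54423 eV

Checking against the measurement of -1.5 eV (2 sig figs), only n = 3 agrees:
E_3 = -1.51174 eV, which rounds to -1.5 eV ✓

Therefore n = 3.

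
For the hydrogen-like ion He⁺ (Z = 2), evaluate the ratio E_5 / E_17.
11.560

Using E_n = -13.6057 Z² / n² eV with Z = 2:

E_5 = -13.6057 × 2² / 5² = -54.4228 / 25 = -2.176912000 eV
E_17 = -13.6057 × 2² / 17² = -54.4228 / 289 = -0.188314187 eV

The ratio is:
E_5/E_17 = (-2.176912000) / (-0.188314187)
E_5/E_17 = (-54.4228/25) / (-54.4228/289)
E_5/E_17 = 289/25
E_5/E_17 = 11.560
(Note: the Z² factors cancel in the ratio.)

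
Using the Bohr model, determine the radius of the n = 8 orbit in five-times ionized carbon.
0.56446 nm (or 5.64456 Å)

The Bohr radius formula is:
r_n = n² a₀ / Z

where a₀ = 0.05291772 nm is the Bohr radius.

For C⁵⁺ (Z = 6) at n = 8:
r_8 = 8² × 0.05291772 nm / 6
r_8 = 64 × 0.05291772 nm / 6
r_8 = 3.386734 nm / 6
r_8 = 0.56446 nm

The electron orbits at approximately 0.56446 nm from the nucleus.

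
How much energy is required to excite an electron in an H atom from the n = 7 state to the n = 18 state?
0.24 eV

The energy levels of a hydrogen-like atom are E_n = -13.6057 eV / n².

Energy at n = 7: E_7 = -13.6057 / 7² = -0.27767 eV
Energy at n = 18: E_18 = -13.6057 / 18² = -0.04199 eV

The excitation energy is the difference:
ΔE = E_18 - E_7
ΔE = -0.04199 - (-0.27767)
ΔE = 0.24 eV

Since this is positive, energy must be absorbed (photon absorption).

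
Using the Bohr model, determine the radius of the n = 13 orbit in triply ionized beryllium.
2.2358 nm (or 22.3577 Å)

The Bohr radius formula is:
r_n = n² a₀ / Z

where a₀ = 0.0529177 nm is the Bohr radius.

For Be³⁺ (Z = 4) at n = 13:
r_13 = 13² × 0.0529177 nm / 4
r_13 = 169 × 0.0529177 nm / 4
r_13 = 8.94309 nm / 4
r_13 = 2.2358 nm

The electron orbits at approximately 2.2358 nm from the nucleus.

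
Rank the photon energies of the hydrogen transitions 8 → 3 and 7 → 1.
7 → 1

Calculate the energy for each transition:

Transition 8 → 3:
ΔE₁ = |E_3 - E_8| = |-13.6057/3² - (-13.6057/8²)|
ΔE₁ = |-1.51174444444 - (-0.21258906250)| = 1.29915538 eV

Transition 7 → 1:
ΔE₂ = |E_1 - E_7| = |-13.6057/1² - (-13.6057/7²)|
ΔE₂ = |-13.60570000000 - (-0.27766734694)| = 13.32803265 eV

Since 13.32803265 eV > 1.29915538 eV, the transition 7 → 1 emits the more energetic photon.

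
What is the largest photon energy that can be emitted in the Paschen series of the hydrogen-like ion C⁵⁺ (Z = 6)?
54.4228 eV

The series limit corresponds to the transition from n = ∞ to n = 3.
This is the highest energy (shortest wavelength) transition in the Paschen series.

E_∞ = 0 eV
E_3 = -13.6057 × 6² / 3² = -54.4228 eV

Energy at series limit:
ΔE = E_∞ - E_3 = 0 - (-54.4228) = 54.4228 eV

This energy equals the ionization energy from the n = 3 state of C⁵⁺.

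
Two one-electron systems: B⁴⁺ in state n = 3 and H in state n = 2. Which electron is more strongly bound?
B⁴⁺ at n = 3 (E = -37.7936 eV)

Using E_n = -13.6057 Z² / n² eV:

B⁴⁺ (Z = 5) at n = 3:
E = -13.6057 × 5² / 3² = -13.6057 × 25 / 9 = -37.7936111 eV

H (Z = 1) at n = 2:
E = -13.6057 × 1² / 2² = -13.6057 × 1 / 4 = -3.4014250 eV

Since -37.7936111 eV < -3.4014250 eV,
B⁴⁺ at n = 3 is more tightly bound (requires more energy to ionize).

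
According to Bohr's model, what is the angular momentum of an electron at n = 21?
2.215e-33 J·s (or 21ℏ)

In the Bohr model, angular momentum is quantized:
L = nℏ

where ℏ = h/(2π) = 1.05457e-34 J·s

For n = 21:
L = 21 × 1.05457e-34 J·s
L = 2.215e-33 J·s

This can also be written as L = 21ℏ.
The angular momentum is an integer multiple of the reduced Planck constant.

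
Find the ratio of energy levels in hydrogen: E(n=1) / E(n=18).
324.000000

Using E_n = -13.6057 Z² / n² eV with Z = 1:

E_1 = -13.6057 / 1² = -13.6057 / 1 = -13.605700000000 eV
E_18 = -13.6057 / 18² = -13.6057 / 324 = -0.041992901235 eV

The ratio is:
E_1/E_18 = (-13.605700000000) / (-0.041992901235)
E_1/E_18 = (-13.6057/1) / (-13.6057/324)
E_1/E_18 = 324/1
E_1/E_18 = 324.000000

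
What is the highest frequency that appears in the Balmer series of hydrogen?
8.22461e+14 Hz

The series limit corresponds to the transition from n = ∞ to n = 2.
This is the highest energy (shortest wavelength) transition in the Balmer series.

E_∞ = 0 eV
E_2 = -13.6057 / 2² = -3.40142500 eV

Energy at series limit:
ΔE = E_∞ - E_2 = 0 - (-3.40142500) = 3.40142500 eV
E = 3.40142500 eV × (1.602177 × 10⁻¹⁹ J/eV) = 5.4496849e-19 J
f = E/h = 5.4496849e-19 J / (6.62607 × 10⁻³⁴ J·s) = 8.22461e+14 Hz

This energy equals the ionization energy from the n = 2 state of hydrogen.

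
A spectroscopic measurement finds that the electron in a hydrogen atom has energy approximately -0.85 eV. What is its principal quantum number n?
n = 4

The exact energy levels follow E_n = -13.6057 eV / n².

The measured value (-0.85 eV) is reported to only 2 significant figures, so we must test candidate n values and see which one matches to that precision.

Candidate energies:
  n = 2:  E = -13.6057/2² = -3.40143 eV
  n = 3:  E = -13.6057/3² = -1.51174 eV
  n = 4:  E = -13.6057/4² = -0.85036 eV  ← matches
  n = 5:  E = -13.6057/5² = -0.54423 eV
  n = 6:  E = -13.6057/6² = -0.37794 eV

Checking against the measurement of -0.85 eV (2 sig figs), only n = 4 agrees:
E_4 = -0.85036 eV, which rounds to -0.85 eV ✓

Therefore n = 4.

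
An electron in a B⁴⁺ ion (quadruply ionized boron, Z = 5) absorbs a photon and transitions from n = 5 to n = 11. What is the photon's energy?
10.79 eV

The energy levels of a hydrogen-like atom are E_n = -13.6057 Z² eV / n².

Energy at n = 5: E_5 = -13.6057 × 5² / 5² = -13.60570 eV
Energy at n = 11: E_11 = -13.6057 × 5² / 11² = -2.81110 eV

The excitation energy is the difference:
ΔE = E_11 - E_5
ΔE = -2.81110 - (-13.60570)
ΔE = 10.79 eV

Since this is positive, energy must be absorbed (photon absorption).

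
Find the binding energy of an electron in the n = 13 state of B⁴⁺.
2.0127 eV

The ionization energy is the energy needed to remove the electron completely (n → ∞).

For a hydrogen-like ion with Z = 5, E_n = -13.6057 Z² / n² eV.

At n = 13: E_13 = -13.6057 × 5² / 13² = -2.0126775 eV
At n = ∞: E_∞ = 0 eV

Ionization energy = E_∞ - E_13 = 0 - (-2.0126775) = 2.0126775 eV
Ionization energy ≈ 2.0127 eV

This is also called the binding energy of the electron in state n = 13.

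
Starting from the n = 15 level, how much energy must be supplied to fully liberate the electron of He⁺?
0.2419 eV

The ionization energy is the energy needed to remove the electron completely (n → ∞).

For a hydrogen-like ion with Z = 2, E_n = -13.6057 Z² / n² eV.

At n = 15: E_15 = -13.6057 × 2² / 15² = -0.2418791 eV
At n = ∞: E_∞ = 0 eV

Ionization energy = E_∞ - E_15 = 0 - (-0.2418791) = 0.2418791 eV
Ionization energy ≈ 0.2419 eV

This is also called the binding energy of the electron in state n = 15.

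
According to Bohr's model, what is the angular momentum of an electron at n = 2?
2.10914e-34 J·s (or 2ℏ)

In the Bohr model, angular momentum is quantized:
L = nℏ

where ℏ = h/(2π) = 1.0545718e-34 J·s

For n = 2:
L = 2 × 1.0545718e-34 J·s
L = 2.10914e-34 J·s

This can also be written as L = 2ℏ.
The angular momentum is an integer multiple of the reduced Planck constant.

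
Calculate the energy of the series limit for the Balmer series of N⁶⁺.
166.66983 eV

The series limit corresponds to the transition from n = ∞ to n = 2.
This is the highest energy (shortest wavelength) transition in the Balmer series.

E_∞ = 0 eV
E_2 = -13.6057 × 7² / 2² = -166.66983 eV

Energy at series limit:
ΔE = E_∞ - E_2 = 0 - (-166.66983) = 166.66983 eV

This energy equals the ionization energy from the n = 2 state of N⁶⁺.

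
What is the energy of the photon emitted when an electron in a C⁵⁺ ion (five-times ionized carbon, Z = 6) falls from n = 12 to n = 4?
27.211 eV

The energy levels are E_n = -13.6057 Z² eV / n².

Energy at n = 12: E_12 = -13.6057 × 6² / 12² = -3.401425 eV
Energy at n = 4: E_4 = -13.6057 × 6² / 4² = -30.612825 eV

For emission (electron falling to lower state), the photon energy is:
E_photon = E_12 - E_4 = |-3.401425 - (-30.612825)|
E_photon = 27.211 eV

This energy is carried away by the emitted photon.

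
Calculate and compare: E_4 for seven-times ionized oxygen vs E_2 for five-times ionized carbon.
C⁵⁺ at n = 2 (E = -122.451300 eV)

Using E_n = -13.6057 Z² / n² eV:

O⁷⁺ (Z = 8) at n = 4:
E = -13.6057 × 8² / 4² = -13.6057 × 64 / 16 = -54.422800000 eV

C⁵⁺ (Z = 6) at n = 2:
E = -13.6057 × 6² / 2² = -13.6057 × 36 / 4 = -122.451300000 eV

Since -122.451300000 eV < -54.422800000 eV,
C⁵⁺ at n = 2 is more tightly bound (requires more energy to ionize).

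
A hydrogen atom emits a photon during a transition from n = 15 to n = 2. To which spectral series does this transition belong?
Balmer series

The spectral series in hydrogen are named based on the final (lower) energy level:
- Lyman series: n_final = 1 (ultraviolet)
- Balmer series: n_final = 2 (visible/near-UV)
- Paschen series: n_final = 3 (infrared)
- Brackett series: n_final = 4 (infrared)
- Pfund series: n_final = 5 (far infrared)

Since this transition ends at n = 2, it belongs to the Balmer series.

For reference, this 15 → 2 line has photon energy
ΔE = 13.6057 eV × (1/2² - 1/15²) = 3.3409552222 eV,
corresponding to wavelength λ = hc/ΔE = 1239.84 eV·nm / 3.3409552222 eV = 371.103447 nm in the visible/near-UV region.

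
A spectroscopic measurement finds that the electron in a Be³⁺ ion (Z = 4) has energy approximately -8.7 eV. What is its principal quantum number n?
n = 5

The exact energy levels follow E_n = -13.6057 Z² / n² eV with Z = 4.

The measured value (-8.7 eV) is reported to only 2 significant figures, so we must test candidate n values and see which one matches to that precision.

Candidate energies:
  n = 3:  E = -13.6057 × 4² / 3² = -24.18791 eV
  n = 4:  E = -13.6057 × 4² / 4² = -13.60570 eV
  n = 5:  E = -13.6057 × 4² / 5² = -8.70765 eV  ← matches
  n = 6:  E = -13.6057 × 4² / 6² = -6.04698 eV
  n = 7:  E = -13.6057 × 4² / 7² = -4.44268 eV

Checking against the measurement of -8.7 eV (2 sig figs), only n = 5 agrees:
E_5 = -8.70765 eV, which rounds to -8.7 eV ✓

Therefore n = 5.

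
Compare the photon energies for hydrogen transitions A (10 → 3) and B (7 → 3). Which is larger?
10 → 3

Calculate the energy for each transition:

Transition 10 → 3:
ΔE₁ = |E_3 - E_10| = |-13.6057/3² - (-13.6057/10²)|
ΔE₁ = |-1.5117444444 - (-0.1360570000)| = 1.3756874 eV

Transition 7 → 3:
ΔE₂ = |E_3 - E_7| = |-13.6057/3² - (-13.6057/7²)|
ΔE₂ = |-1.5117444444 - (-0.2776673469)| = 1.2340771 eV

Since 1.3756874 eV > 1.2340771 eV, the transition 10 → 3 emits the more energetic photon.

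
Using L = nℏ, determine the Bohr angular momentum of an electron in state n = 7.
7.3820e-34 J·s (or 7ℏ)

In the Bohr model, angular momentum is quantized:
L = nℏ

where ℏ = h/(2π) = 1.054572e-34 J·s

For n = 7:
L = 7 × 1.054572e-34 J·s
L = 7.3820e-34 J·s

This can also be written as L = 7ℏ.
The angular momentum is an integer multiple of the reduced Planck constant.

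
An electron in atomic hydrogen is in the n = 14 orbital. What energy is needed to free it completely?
0.07 eV

The ionization energy is the energy needed to remove the electron completely (n → ∞).

For hydrogen, E_n = -13.6057 eV / n².

At n = 14: E_14 = -13.6057 / 14² = -0.06942 eV
At n = ∞: E_∞ = 0 eV

Ionization energy = E_∞ - E_14 = 0 - (-0.06942) = 0.06942 eV
Ionization energy ≈ 0.07 eV

This is also called the binding energy of the electron in state n = 14.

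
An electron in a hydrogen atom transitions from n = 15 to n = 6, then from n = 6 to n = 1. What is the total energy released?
13.545 eV

The energy levels of hydrogen are E_n = -13.6057 / n² eV.

First transition (15 → 6):
ΔE₁ = |E_6 - E_15|
ΔE₁ = |-0.377936111 - (-0.060469778)| = 0.317466 eV

Second transition (6 → 1):
ΔE₂ = |E_1 - E_6|
ΔE₂ = |-13.605700000 - (-0.377936111)| = 13.227764 eV

Total energy released:
E_total = ΔE₁ + ΔE₂ = 0.317466 + 13.227764 = 13.545 eV

Note: This equals the direct transition 15 → 1: 13.545 eV ✓
Energy is conserved regardless of the path taken.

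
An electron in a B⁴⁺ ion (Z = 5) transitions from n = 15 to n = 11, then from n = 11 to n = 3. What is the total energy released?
36.28 eV

The energy levels of B⁴⁺ are E_n = -13.6057 × 5² / n² eV.

First transition (15 → 11):
ΔE₁ = |E_11 - E_15|
ΔE₁ = |-2.81109504 - (-1.51174444)| = 1.29935 eV

Second transition (11 → 3):
ΔE₂ = |E_3 - E_11|
ΔE₂ = |-37.79361111 - (-2.81109504)| = 34.98252 eV

Total energy released:
E_total = ΔE₁ + ΔE₂ = 1.29935 + 34.98252 = 36.28 eV

Note: This equals the direct transition 15 → 3: 36.28 eV ✓
Energy is conserved regardless of the path taken.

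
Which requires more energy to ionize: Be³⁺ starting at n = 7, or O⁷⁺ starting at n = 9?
O⁷⁺ at n = 9 (E = -10.75 eV)

Using E_n = -13.6057 Z² / n² eV:

Be³⁺ (Z = 4) at n = 7:
E = -13.6057 × 4² / 7² = -13.6057 × 16 / 49 = -4.44268 eV

O⁷⁺ (Z = 8) at n = 9:
E = -13.6057 × 8² / 9² = -13.6057 × 64 / 81 = -10.75018 eV

Since -10.75018 eV < -4.44268 eV,
O⁷⁺ at n = 9 is more tightly bound (requires more energy to ionize).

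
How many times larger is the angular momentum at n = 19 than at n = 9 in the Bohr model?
2.1111

In the Bohr model, L_n = nℏ, so the ratio is purely the ratio of quantum numbers:

L_19/L_9 = 19ℏ / 9ℏ = 19/9 = 2.1111

The angular momentum scales linearly with n.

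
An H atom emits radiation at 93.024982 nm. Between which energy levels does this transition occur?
n = 7 → n = 1

First, find the photon energy from the wavelength (hc = 1239.84 eV·nm):
E = hc/λ = 1239.84 eV·nm / 93.024982 nm = 13.328033 eV

The energy levels of hydrogen satisfy E_n = -13.6057 / n² eV, so an emission n_i → n_f releases
ΔE = 13.6057 × (1/n_f² − 1/n_i²) eV.

Setting ΔE equal to the photon energy:
1/n_f² − 1/n_i² = 13.328033 / 13.6057 = 0.97959186

Since 1/n_i² must be positive, we need 1/n_f² > 0.97959186, i.e. n_f ≤ 1. For each allowed n_f, solve n_i = (1/n_f² − 0.97959186)^(−1/2) and check whether it is a whole number:
  n_f = 1: 1/n_i² = 1.00000000 − 0.97959186 = 0.02040814 → n_i = 7.000  → integer, n_i = 7 ✓

Only n_f = 1 gives an integer upper level, n_i = 7.

The transition is from n = 7 to n = 1 (emission).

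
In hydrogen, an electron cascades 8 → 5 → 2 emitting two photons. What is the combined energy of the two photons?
3.189 eV

The energy levels of hydrogen are E_n = -13.6057 / n² eV.

First transition (8 → 5):
ΔE₁ = |E_5 - E_8|
ΔE₁ = |-0.544228000 - (-0.212589063)| = 0.331639 eV

Second transition (5 → 2):
ΔE₂ = |E_2 - E_5|
ΔE₂ = |-3.401425000 - (-0.544228000)| = 2.857197 eV

Total energy released:
E_total = ΔE₁ + ΔE₂ = 0.331639 + 2.857197 = 3.189 eV

Note: This equals the direct transition 8 → 2: 3.189 eV ✓
Energy is conserved regardless of the path taken.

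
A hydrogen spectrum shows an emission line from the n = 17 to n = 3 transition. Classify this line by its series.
Paschen series

The spectral series in hydrogen are named based on the final (lower) energy level:
- Lyman series: n_final = 1 (ultraviolet)
- Balmer series: n_final = 2 (visible/near-UV)
- Paschen series: n_final = 3 (infrared)
- Brackett series: n_final = 4 (infrared)
- Pfund series: n_final = 5 (far infrared)

Since this transition ends at n = 3, it belongs to the Paschen series.

For reference, this 17 → 3 line has photon energy
ΔE = 13.6057 eV × (1/3² - 1/17²) = 1.4646659 eV,
corresponding to wavelength λ = hc/ΔE = 1239.84 eV·nm / 1.4646659 eV = 846.500 nm in the infrared region.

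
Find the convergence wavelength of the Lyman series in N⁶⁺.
1.859725 nm

The series limit corresponds to the transition from n = ∞ to n = 1.
This is the highest energy (shortest wavelength) transition in the Lyman series.

E_∞ = 0 eV
E_1 = -13.6057 × 7² / 1² = -666.67930000 eV

Energy at series limit:
ΔE = E_∞ - E_1 = 0 - (-666.67930000) = 666.67930000 eV
λ = hc/E = 1239.84 eV·nm / 666.67930000 eV = 1.859725 nm

This energy equals the ionization energy from the n = 1 state of N⁶⁺.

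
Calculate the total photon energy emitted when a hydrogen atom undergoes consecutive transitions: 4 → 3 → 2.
2.55 eV

The energy levels of hydrogen are E_n = -13.6057 / n² eV.

First transition (4 → 3):
ΔE₁ = |E_3 - E_4|
ΔE₁ = |-1.51174444 - (-0.85035625)| = 0.66139 eV

Second transition (3 → 2):
ΔE₂ = |E_2 - E_3|
ΔE₂ = |-3.40142500 - (-1.51174444)| = 1.88968 eV

Total energy released:
E_total = ΔE₁ + ΔE₂ = 0.66139 + 1.88968 = 2.55 eV

Note: This equals the direct transition 4 → 2: 2.55 eV ✓
Energy is conserved regardless of the path taken.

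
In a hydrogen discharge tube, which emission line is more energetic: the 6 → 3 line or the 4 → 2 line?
4 → 2

Calculate the energy for each transition:

Transition 6 → 3:
ΔE₁ = |E_3 - E_6| = |-13.6057/3² - (-13.6057/6²)|
ΔE₁ = |-1.511744444 - (-0.377936111)| = 1.133808 eV

Transition 4 → 2:
ΔE₂ = |E_2 - E_4| = |-13.6057/2² - (-13.6057/4²)|
ΔE₂ = |-3.401425000 - (-0.850356250)| = 2.551069 eV

Since 2.551069 eV > 1.133808 eV, the transition 4 → 2 emits the more energetic photon.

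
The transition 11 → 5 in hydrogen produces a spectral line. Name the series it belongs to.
Pfund series

The spectral series in hydrogen are named based on the final (lower) energy level:
- Lyman series: n_final = 1 (ultraviolet)
- Balmer series: n_final = 2 (visible/near-UV)
- Paschen series: n_final = 3 (infrared)
- Brackett series: n_final = 4 (infrared)
- Pfund series: n_final = 5 (far infrared)

Since this transition ends at n = 5, it belongs to the Pfund series.

For reference, this 11 → 5 line has photon energy
ΔE = 13.6057 eV × (1/5² - 1/11²) = 0.4317841983 eV,
corresponding to wavelength λ = hc/ΔE = 1239.84 eV·nm / 0.4317841983 eV = 2871.4344 nm in the far infrared region.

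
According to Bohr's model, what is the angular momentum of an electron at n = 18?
1.89823e-33 J·s (or 18ℏ)

In the Bohr model, angular momentum is quantized:
L = nℏ

where ℏ = h/(2π) = 1.0545718e-34 J·s

For n = 18:
L = 18 × 1.0545718e-34 J·s
L = 1.89823e-33 J·s

This can also be written as L = 18ℏ.
The angular momentum is an integer multiple of the reduced Planck constant.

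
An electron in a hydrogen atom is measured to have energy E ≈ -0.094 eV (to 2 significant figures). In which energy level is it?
n = 12

The exact energy levels follow E_n = -13.6057 eV / n².

The measured value (-0.094 eV) is reported to only 2 significant figures, so we must test candidate n values and see which one matches to that precision.

Candidate energies:
  n = 10:  E = -13.6057/10² = -0.13606 eV
  n = 11:  E = -13.6057/11² = -0.11244 eV
  n = 12:  E = -13.6057/12² = -0.09448 eV  ← matches
  n = 13:  E = -13.6057/13² = -0.08051 eV
  n = 14:  E = -13.6057/14² = -0.06942 eV

Checking against the measurement of -0.094 eV (2 sig figs), only n = 12 agrees:
E_12 = -0.09448 eV, which rounds to -0.094 eV ✓

Therefore n = 12.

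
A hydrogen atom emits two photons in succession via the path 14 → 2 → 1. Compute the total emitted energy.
13.5363 eV

The energy levels of hydrogen are E_n = -13.6057 / n² eV.

First transition (14 → 2):
ΔE₁ = |E_2 - E_14|
ΔE₁ = |-3.4014250000 - (-0.0694168367)| = 3.3320082 eV

Second transition (2 → 1):
ΔE₂ = |E_1 - E_2|
ΔE₂ = |-13.6057000000 - (-3.4014250000)| = 10.2042750 eV

Total energy released:
E_total = ΔE₁ + ΔE₂ = 3.3320082 + 10.2042750 = 13.5363 eV

Note: This equals the direct transition 14 → 1: 13.5363 eV ✓
Energy is conserved regardless of the path taken.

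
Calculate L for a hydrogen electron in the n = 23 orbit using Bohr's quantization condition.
2.43e-33 J·s (or 23ℏ)

In the Bohr model, angular momentum is quantized:
L = nℏ

where ℏ = h/(2π) = 1.0546e-34 J·s

For n = 23:
L = 23 × 1.0546e-34 J·s
L = 2.43e-33 J·s

This can also be written as L = 23ℏ.
The angular momentum is an integer multiple of the reduced Planck constant.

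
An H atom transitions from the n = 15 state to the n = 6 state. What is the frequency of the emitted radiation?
7.6763e+13 Hz

First, find the transition energy:
E_15 = -13.6057 / 15² = -0.06046978 eV
E_6 = -13.6057 / 6² = -0.37793611 eV
|ΔE| = |E_6 - E_15| = 0.31746633 eV

Convert to Joules: E = 0.31746633 eV × (1.602177 × 10⁻¹⁹ J/eV) = 5.086373e-20 J

Using E = hf:
f = E/h = 5.086373e-20 J / (6.62607 × 10⁻³⁴ J·s)
f = 7.6763e+13 Hz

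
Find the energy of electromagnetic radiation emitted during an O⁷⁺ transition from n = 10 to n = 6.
15.48 eV

The energy levels are E_n = -13.6057 Z² eV / n².

Energy at n = 10: E_10 = -13.6057 × 8² / 10² = -8.70765 eV
Energy at n = 6: E_6 = -13.6057 × 8² / 6² = -24.18791 eV

For emission (electron falling to lower state), the photon energy is:
E_photon = E_10 - E_6 = |-8.70765 - (-24.18791)|
E_photon = 15.48 eV

This energy is carried away by the emitted photon.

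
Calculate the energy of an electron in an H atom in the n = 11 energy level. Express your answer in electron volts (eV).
-0.1124 eV

The energy levels of a hydrogen-like atom are given by:
E_n = -13.6057 eV / n²

For n = 11:
E_11 = -13.6057 eV / 11²
E_11 = -13.6057 eV / 121
E_11 = -0.1124 eV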